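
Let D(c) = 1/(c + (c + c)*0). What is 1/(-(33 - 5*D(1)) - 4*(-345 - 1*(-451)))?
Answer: -1/452 ≈ -0.0022124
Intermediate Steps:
D(c) = 1/c (D(c) = 1/(c + (2*c)*0) = 1/(c + 0) = 1/c)
1/(-(33 - 5*D(1)) - 4*(-345 - 1*(-451))) = 1/(-(33 - 5/1) - 4*(-345 - 1*(-451))) = 1/(-(33 - 5*1) - 4*(-345 + 451)) = 1/(-(33 - 5) - 4*106) = 1/(-1*28 - 424) = 1/(-28 - 424) = 1/(-452) = -1/452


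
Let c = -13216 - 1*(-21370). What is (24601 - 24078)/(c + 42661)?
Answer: 523/50815 ≈ 0.010292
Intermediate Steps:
c = 8154 (c = -13216 + 21370 = 8154)
(24601 - 24078)/(c + 42661) = (24601 - 24078)/(8154 + 42661) = 523/50815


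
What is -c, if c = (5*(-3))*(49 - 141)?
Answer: -1380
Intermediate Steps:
c = 1380 (c = -15*(-92) = 1380)
-c = -1*1380 = -1380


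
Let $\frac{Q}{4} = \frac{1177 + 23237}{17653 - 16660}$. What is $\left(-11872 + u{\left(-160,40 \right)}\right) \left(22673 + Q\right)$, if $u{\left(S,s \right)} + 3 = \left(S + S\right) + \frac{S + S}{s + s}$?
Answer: $- \frac{91947705685}{331} \approx -2.7779 \cdot 10^{8}$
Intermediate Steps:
$Q = \frac{32552}{331}$ ($Q = 4 \frac{1177 + 23237}{17653 - 16660} = 4 \cdot \frac{24414}{993} = 4 \cdot 24414 \cdot \frac{1}{993} = 4 \cdot \frac{8138}{331} = \frac{32552}{331} \approx 98.344$)
$u{\left(S,s \right)} = -3 + 2 S + \frac{S}{s}$ ($u{\left(S,s \right)} = -3 + \left(\left(S + S\right) + \frac{S + S}{s + s}\right) = -3 + \left(2 S + \frac{2 S}{2 s}\right) = -3 + \left(2 S + 2 S \frac{1}{2 s}\right) = -3 + \left(2 S + \frac{S}{s}\right) = -3 + 2 S + \frac{S}{s}$)
$\left(-11872 + u{\left(-160,40 \right)}\right) \left(22673 + Q\right) = \left(-11872 - \left(323 + 4\right)\right) \left(22673 + \frac{32552}{331}\right) = \left(-11872 - 327\right) \frac{7537315}{331} = \left(-12199\right) \frac{7537315}{331} = - \frac{91947705685}{331}$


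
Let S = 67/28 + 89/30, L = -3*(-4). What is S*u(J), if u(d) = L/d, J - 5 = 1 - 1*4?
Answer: 2251/70 ≈ 32.157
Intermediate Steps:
L = 12
J = 2 (J = 5 + (1 - 1*4) = 5 + (1 - 4) = 5 - 3 = 2)
u(d) = 12/d
S = 2251/420 (S = 67*(1/28) + 89*(1/30) = 67/28 + 89/30 = 2251/420 ≈ 5.3595)
S*u(J) = 2251*(12/2)/420 = 2251*(12*(½))/420 = (2251/420)*6 = 2251/70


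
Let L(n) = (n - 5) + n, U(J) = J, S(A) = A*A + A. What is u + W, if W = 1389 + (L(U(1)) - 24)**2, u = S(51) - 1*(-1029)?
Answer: 5799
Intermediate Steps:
S(A) = A + A**2 (S(A) = A**2 + A = A + A**2)
L(n) = -5 + 2*n (L(n) = (-5 + n) + n = -5 + 2*n)
u = 3681 (u = 51*(1 + 51) - 1*(-1029) = 51*52 + 1029 = 2652 + 1029 = 3681)
W = 2118 (W = 1389 + ((-5 + 2*1) - 24)**2 = 1389 + ((-5 + 2) - 24)**2 = 1389 + (-3 - 24)**2 = 1389 + (-27)**2 = 1389 + 729 = 2118)
u + W = 3681 + 2118 = 5799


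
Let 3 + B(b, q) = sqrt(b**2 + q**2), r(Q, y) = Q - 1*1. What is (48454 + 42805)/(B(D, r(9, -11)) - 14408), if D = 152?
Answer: -1315133449/207653753 - 730072*sqrt(362)/207653753 ≈ -6.4002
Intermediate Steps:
r(Q, y) = -1 + Q (r(Q, y) = Q - 1 = -1 + Q)
B(b, q) = -3 + sqrt(b**2 + q**2)
(48454 + 42805)/(B(D, r(9, -11)) - 14408) = (48454 + 42805)/((-3 + sqrt(152**2 + (-1 + 9)**2)) - 14408) = 91259/((-3 + sqrt(23104 + 8**2)) - 14408) = 91259/((-3 + sqrt(23104 + 64)) - 14408) = 91259/((-3 + sqrt(23168)) - 14408) = 91259/((-3 + 8*sqrt(362)) - 14408) = 91259/(-14411 + 8*sqrt(362))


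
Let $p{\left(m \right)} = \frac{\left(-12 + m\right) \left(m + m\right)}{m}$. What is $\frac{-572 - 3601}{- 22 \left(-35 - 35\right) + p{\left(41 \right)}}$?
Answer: $- \frac{4173}{1598} \approx -2.6114$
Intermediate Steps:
$p{\left(m \right)} = -24 + 2 m$ ($p{\left(m \right)} = \frac{\left(-12 + m\right) 2 m}{m} = \frac{2 m \left(-12 + m\right)}{m} = -24 + 2 m$)
$\frac{-572 - 3601}{- 22 \left(-35 - 35\right) + p{\left(41 \right)}} = \frac{-572 - 3601}{- 22 \left(-35 - 35\right) + \left(-24 + 2 \cdot 41\right)} = - \frac{4173}{\left(-22\right) \left(-70\right) + \left(-24 + 82\right)} = - \frac{4173}{1540 + 58} = - \frac{4173}{1598}$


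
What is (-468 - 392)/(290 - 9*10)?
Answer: -43/10 ≈ -4.3000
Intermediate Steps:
(-468 - 392)/(290 - 9*10) = -860/(290 - 90) = -860/200 = -860*1/200 = -43/10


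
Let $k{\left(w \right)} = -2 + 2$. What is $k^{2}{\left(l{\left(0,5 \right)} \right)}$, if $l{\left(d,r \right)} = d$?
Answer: $0$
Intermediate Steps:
$k{\left(w \right)} = 0$
$k^{2}{\left(l{\left(0,5 \right)} \right)} = 0^{2} = 0$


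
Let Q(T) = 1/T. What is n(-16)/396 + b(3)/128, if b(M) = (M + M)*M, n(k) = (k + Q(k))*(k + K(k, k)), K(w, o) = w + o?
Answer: 4409/2112 ≈ 2.0876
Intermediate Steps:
K(w, o) = o + w
Q(T) = 1/T
n(k) = 3*k*(k + 1/k) (n(k) = (k + 1/k)*(k + (k + k)) = (k + 1/k)*(k + 2*k) = (k + 1/k)*(3*k) = 3*k*(k + 1/k))
b(M) = 2*M² (b(M) = (2*M)*M = 2*M²)
n(-16)/396 + b(3)/128 = (3 + 3*(-16)²)/396 + (2*3²)/128 = (3 + 3*256)*(1/396) + (2*9)*(1/128) = (3 + 768)*(1/396) + 18*(1/128) = 771*(1/396) + 9/64 = 257/132 + 9/64 = 4409/2112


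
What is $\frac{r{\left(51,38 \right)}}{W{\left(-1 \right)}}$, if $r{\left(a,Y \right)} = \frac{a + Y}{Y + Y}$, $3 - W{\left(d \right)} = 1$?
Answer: $\frac{89}{152} \approx 0.58553$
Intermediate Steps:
$W{\left(d \right)} = 2$ ($W{\left(d \right)} = 3 - 1 = 2$)
$r{\left(a,Y \right)} = \frac{Y + a}{2 Y}$
$\frac{r{\left(51,38 \right)}}{W{\left(-1 \right)}} = \frac{\frac{1}{2} \cdot \frac{1}{38} \left(38 + 51\right)}{2} = \frac{\frac{1}{2} \cdot \frac{1}{38} \cdot 89}{2} = \frac{1}{2} \cdot \frac{89}{76} = \frac{89}{152}$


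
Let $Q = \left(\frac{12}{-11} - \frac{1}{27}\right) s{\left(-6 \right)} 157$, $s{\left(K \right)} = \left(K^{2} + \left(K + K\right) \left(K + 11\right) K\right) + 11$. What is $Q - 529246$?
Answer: $- \frac{16235657}{27} \approx -6.0132 \cdot 10^{5}$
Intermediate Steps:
$s{\left(K \right)} = 11 + K^{2} + 2 K^{2} \left(11 + K\right)$ ($s{\left(K \right)} = \left(K^{2} + 2 K \left(11 + K\right) K\right) + 11 = \left(K^{2} + 2 K^{2} \left(11 + K\right)\right) + 11 = 11 + K^{2} + 2 K^{2} \left(11 + K\right)$)
$Q = - \frac{1946015}{27}$ ($Q = \left(\frac{12}{-11} - \frac{1}{27}\right) \left(11 + 2 \left(-6\right)^{3} + 23 \left(-6\right)^{2}\right) 157 = \left(12 \left(- \frac{1}{11}\right) - \frac{1}{27}\right) \left(11 + 2 \left(-216\right) + 23 \cdot 36\right) 157 = \left(- \frac{12}{11} - \frac{1}{27}\right) \left(11 - 432 + 828\right) 157 = \left(- \frac{335}{297}\right) 407 \cdot 157 = \left(- \frac{12395}{27}\right) 157 = - \frac{1946015}{27} \approx -72075.0$)
$Q - 529246 = - \frac{1946015}{27} - 529246 = - \frac{16235657}{27}$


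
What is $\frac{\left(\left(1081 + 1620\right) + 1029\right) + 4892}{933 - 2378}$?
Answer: $- \frac{8622}{1445} \approx -5.9668$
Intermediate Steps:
$\frac{\left(\left(1081 + 1620\right) + 1029\right) + 4892}{933 - 2378} = \frac{\left(2701 + 1029\right) + 4892}{-1445} = \left(3730 + 4892\right) \left(- \frac{1}{1445}\right) = 8622 \left(- \frac{1}{1445}\right) = - \frac{8622}{1445}$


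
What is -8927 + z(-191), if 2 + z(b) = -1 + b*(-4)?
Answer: -8166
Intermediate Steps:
z(b) = -3 - 4*b (z(b) = -2 + (-1 + b*(-4)) = -2 + (-1 - 4*b) = -3 - 4*b)
-8927 + z(-191) = -8927 + (-3 - 4*(-191)) = -8927 + (-3 + 764) = -8927 + 761 = -8166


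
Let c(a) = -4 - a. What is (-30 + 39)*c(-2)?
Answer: -18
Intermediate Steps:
(-30 + 39)*c(-2) = (-30 + 39)*(-4 - 1*(-2)) = 9*(-4 + 2) = 9*(-2) = -18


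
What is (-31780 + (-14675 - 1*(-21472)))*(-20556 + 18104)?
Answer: 61258316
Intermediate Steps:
(-31780 + (-14675 - 1*(-21472)))*(-20556 + 18104) = (-31780 + (-14675 + 21472))*(-2452) = (-31780 + 6797)*(-2452) = -24983*(-2452) = 61258316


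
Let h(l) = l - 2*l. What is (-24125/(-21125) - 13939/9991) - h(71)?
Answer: 119454581/1688479 ≈ 70.747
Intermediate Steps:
h(l) = -l
(-24125/(-21125) - 13939/9991) - h(71) = (-24125/(-21125) - 13939/9991) - (-1)*71 = (-24125*(-1/21125) - 13939*1/9991) - 1*(-71) = (193/169 - 13939/9991) + 71 = -427428/1688479 + 71 = 119454581/1688479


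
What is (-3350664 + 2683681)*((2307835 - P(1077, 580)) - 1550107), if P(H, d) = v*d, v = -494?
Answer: -696495663784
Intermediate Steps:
P(H, d) = -494*d
(-3350664 + 2683681)*((2307835 - P(1077, 580)) - 1550107) = (-3350664 + 2683681)*((2307835 - (-494)*580) - 1550107) = -666983*((2307835 - 1*(-286520)) - 1550107) = -666983*((2307835 + 286520) - 1550107) = -666983*(2594355 - 1550107) = -666983*1044248 = -696495663784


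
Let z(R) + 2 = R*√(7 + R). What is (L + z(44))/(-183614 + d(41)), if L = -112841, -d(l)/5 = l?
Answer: 112843/183819 - 44*√51/183819 ≈ 0.61217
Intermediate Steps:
d(l) = -5*l
z(R) = -2 + R*√(7 + R)
(L + z(44))/(-183614 + d(41)) = (-112841 + (-2 + 44*√(7 + 44)))/(-183614 - 5*41) = (-112841 + (-2 + 44*√51))/(-183614 - 205) = (-112843 + 44*√51)/(-183819) = (-112843 + 44*√51)*(-1/183819) = 112843/183819 - 44*√51/183819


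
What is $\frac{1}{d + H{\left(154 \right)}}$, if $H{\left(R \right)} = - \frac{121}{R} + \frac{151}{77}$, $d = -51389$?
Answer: $- \frac{154}{7913725} \approx -1.946 \cdot 10^{-5}$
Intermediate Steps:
$H{\left(R \right)} = \frac{151}{77} - \frac{121}{R}$ ($H{\left(R \right)} = - \frac{121}{R} + 151 \cdot \frac{1}{77} = - \frac{121}{R} + \frac{151}{77} = \frac{151}{77} - \frac{121}{R}$)
$\frac{1}{d + H{\left(154 \right)}} = \frac{1}{-51389 + \left(\frac{151}{77} - \frac{121}{154}\right)} = \frac{1}{-51389 + \left(\frac{151}{77} - \frac{11}{14}\right)} = \frac{1}{-51389 + \frac{181}{154}} = \frac{1}{- \frac{7913725}{154}} = - \frac{154}{7913725}$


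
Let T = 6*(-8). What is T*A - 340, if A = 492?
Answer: -23956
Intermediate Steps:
T = -48
T*A - 340 = -48*492 - 340 = -23616 - 340 = -23956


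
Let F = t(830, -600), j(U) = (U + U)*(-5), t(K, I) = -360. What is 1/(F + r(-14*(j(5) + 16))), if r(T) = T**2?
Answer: 1/226216 ≈ 4.4206e-6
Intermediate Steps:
j(U) = -10*U (j(U) = (2*U)*(-5) = -10*U)
F = -360
1/(F + r(-14*(j(5) + 16))) = 1/(-360 + (-14*(-10*5 + 16))**2) = 1/(-360 + (-14*(-50 + 16))**2) = 1/(-360 + (-14*(-34))**2) = 1/(-360 + 476**2) = 1/(-360 + 226576) = 1/226216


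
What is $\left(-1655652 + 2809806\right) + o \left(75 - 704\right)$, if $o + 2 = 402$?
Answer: $902554$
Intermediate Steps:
$o = 400$ ($o = -2 + 402 = 400$)
$\left(-1655652 + 2809806\right) + o \left(75 - 704\right) = \left(-1655652 + 2809806\right) + 400 \left(75 - 704\right) = 1154154 + 400 \left(-629\right) = 1154154 - 251600 = 902554$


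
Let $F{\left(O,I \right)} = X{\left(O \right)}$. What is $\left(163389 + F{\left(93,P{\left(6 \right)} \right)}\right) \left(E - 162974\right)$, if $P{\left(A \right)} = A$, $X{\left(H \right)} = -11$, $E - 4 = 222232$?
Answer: $9682107036$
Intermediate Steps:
$E = 222236$ ($E = 4 + 222232 = 222236$)
$F{\left(O,I \right)} = -11$
$\left(163389 + F{\left(93,P{\left(6 \right)} \right)}\right) \left(E - 162974\right) = \left(163389 - 11\right) \left(222236 - 162974\right) = 163378 \cdot 59262 = 9682107036$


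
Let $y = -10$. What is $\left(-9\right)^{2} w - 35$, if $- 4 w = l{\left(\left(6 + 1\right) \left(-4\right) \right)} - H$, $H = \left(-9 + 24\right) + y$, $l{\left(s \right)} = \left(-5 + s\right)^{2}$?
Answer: $-21986$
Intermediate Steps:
$H = 5$ ($H = \left(-9 + 24\right) - 10 = 15 - 10 = 5$)
$w = -271$ ($w = - \frac{\left(-5 + \left(6 + 1\right) \left(-4\right)\right)^{2} - 5}{4} = - \frac{\left(-5 + 7 \left(-4\right)\right)^{2} - 5}{4} = - \frac{\left(-5 - 28\right)^{2} - 5}{4} = - \frac{\left(-33\right)^{2} - 5}{4} = - \frac{1089 - 5}{4} = \left(- \frac{1}{4}\right) 1084 = -271$)
$\left(-9\right)^{2} w - 35 = \left(-9\right)^{2} \left(-271\right) - 35 = 81 \left(-271\right) - 35 = -21951 - 35 = -21986$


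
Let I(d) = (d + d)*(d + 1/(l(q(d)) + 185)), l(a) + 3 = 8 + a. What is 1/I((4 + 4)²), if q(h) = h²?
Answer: 2143/17555520 ≈ 0.00012207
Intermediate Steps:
l(a) = 5 + a (l(a) = -3 + (8 + a) = 5 + a)
I(d) = 2*d*(d + 1/(190 + d²)) (I(d) = (d + d)*(d + 1/((5 + d²) + 185)) = (2*d)*(d + 1/(190 + d²)) = 2*d*(d + 1/(190 + d²)))
1/I((4 + 4)²) = 1/(2*(4 + 4)²*(1 + ((4 + 4)²)³ + 190*(4 + 4)²)/(190 + ((4 + 4)²)²)) = 1/(2*8²*(1 + (8²)³ + 190*8²)/(190 + (8²)²)) = 1/(2*64*(1 + 64³ + 190*64)/(190 + 64²)) = 1/(2*64*(1 + 262144 + 12160)/(190 + 4096)) = 1/(2*64*274305/4286) = 1/(2*64*(1/4286)*274305) = 1/(17555520/2143) = 2143/17555520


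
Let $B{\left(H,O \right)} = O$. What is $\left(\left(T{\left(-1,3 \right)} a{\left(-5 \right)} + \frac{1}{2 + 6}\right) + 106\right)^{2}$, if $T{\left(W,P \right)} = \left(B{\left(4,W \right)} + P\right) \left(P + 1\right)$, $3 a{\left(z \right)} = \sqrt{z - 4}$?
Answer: $\frac{716705}{64} + 1698 i \approx 11199.0 + 1698.0 i$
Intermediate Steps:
$a{\left(z \right)} = \frac{\sqrt{-4 + z}}{3}$ ($a{\left(z \right)} = \frac{\sqrt{z - 4}}{3} = \frac{\sqrt{-4 + z}}{3}$)
$T{\left(W,P \right)} = \left(1 + P\right) \left(P + W\right)$ ($T{\left(W,P \right)} = \left(W + P\right) \left(P + 1\right) = \left(P + W\right) \left(1 + P\right) = \left(1 + P\right) \left(P + W\right)$)
$\left(\left(T{\left(-1,3 \right)} a{\left(-5 \right)} + \frac{1}{2 + 6}\right) + 106\right)^{2} = \left(\left(\left(3 - 1 + 3^{2} + 3 \left(-1\right)\right) \frac{\sqrt{-4 - 5}}{3} + \frac{1}{2 + 6}\right) + 106\right)^{2} = \left(\left(\left(3 - 1 + 9 - 3\right) \frac{\sqrt{-9}}{3} + \frac{1}{8}\right) + 106\right)^{2} = \left(\left(8 \frac{3 i}{3} + \frac{1}{8}\right) + 106\right)^{2} = \left(\left(8 i + \frac{1}{8}\right) + 106\right)^{2} = \left(\left(\frac{1}{8} + 8 i\right) + 106\right)^{2} = \left(\frac{849}{8} + 8 i\right)^{2}$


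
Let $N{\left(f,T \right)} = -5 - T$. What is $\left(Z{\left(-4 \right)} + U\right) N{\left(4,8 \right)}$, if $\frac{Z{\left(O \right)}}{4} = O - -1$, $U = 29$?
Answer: $-221$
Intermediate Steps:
$Z{\left(O \right)} = 4 + 4 O$ ($Z{\left(O \right)} = 4 \left(O - -1\right) = 4 \left(O + 1\right) = 4 \left(1 + O\right) = 4 + 4 O$)
$\left(Z{\left(-4 \right)} + U\right) N{\left(4,8 \right)} = \left(\left(4 + 4 \left(-4\right)\right) + 29\right) \left(-5 - 8\right) = \left(\left(4 - 16\right) + 29\right) \left(-5 - 8\right) = \left(-12 + 29\right) \left(-13\right) = 17 \left(-13\right) = -221$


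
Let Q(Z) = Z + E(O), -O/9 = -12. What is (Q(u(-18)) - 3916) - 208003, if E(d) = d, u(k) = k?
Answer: -211829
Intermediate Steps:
O = 108 (O = -9*(-12) = 108)
Q(Z) = 108 + Z (Q(Z) = Z + 108 = 108 + Z)
(Q(u(-18)) - 3916) - 208003 = ((108 - 18) - 3916) - 208003 = (90 - 3916) - 208003 = -3826 - 208003 = -211829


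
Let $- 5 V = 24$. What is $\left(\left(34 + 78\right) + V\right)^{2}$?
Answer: $\frac{287296}{25} \approx 11492.0$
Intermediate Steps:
$V = - \frac{24}{5}$ ($V = \left(- \frac{1}{5}\right) 24 = - \frac{24}{5} \approx -4.8$)
$\left(\left(34 + 78\right) + V\right)^{2} = \left(\left(34 + 78\right) - \frac{24}{5}\right)^{2} = \left(112 - \frac{24}{5}\right)^{2} = \left(\frac{536}{5}\right)^{2} = \frac{287296}{25}$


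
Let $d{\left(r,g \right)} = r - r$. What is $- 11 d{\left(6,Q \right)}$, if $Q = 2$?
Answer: $0$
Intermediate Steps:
$d{\left(r,g \right)} = 0$
$- 11 d{\left(6,Q \right)} = \left(-11\right) 0 = 0$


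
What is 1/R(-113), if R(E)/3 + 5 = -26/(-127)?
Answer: -127/1827 ≈ -0.069513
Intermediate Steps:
R(E) = -1827/127 (R(E) = -15 + 3*(-26/(-127)) = -15 + 3*(-26*(-1/127)) = -15 + 3*(26/127) = -15 + 78/127 = -1827/127)
1/R(-113) = 1/(-1827/127) = -127/1827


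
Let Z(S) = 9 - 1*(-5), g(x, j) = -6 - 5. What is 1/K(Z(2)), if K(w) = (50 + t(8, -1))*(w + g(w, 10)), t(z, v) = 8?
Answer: 1/174 ≈ 0.0057471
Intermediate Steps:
g(x, j) = -11
Z(S) = 14 (Z(S) = 9 + 5 = 14)
K(w) = -638 + 58*w (K(w) = (50 + 8)*(w - 11) = 58*(-11 + w) = -638 + 58*w)
1/K(Z(2)) = 1/(-638 + 58*14) = 1/(-638 + 812) = 1/174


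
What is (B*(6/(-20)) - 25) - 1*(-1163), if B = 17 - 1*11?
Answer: 5681/5 ≈ 1136.2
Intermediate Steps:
B = 6 (B = 17 - 11 = 6)
(B*(6/(-20)) - 25) - 1*(-1163) = (6*(6/(-20)) - 25) - 1*(-1163) = (6*(6*(-1/20)) - 25) + 1163 = (6*(-3/10) - 25) + 1163 = (-9/5 - 25) + 1163 = -134/5 + 1163 = 5681/5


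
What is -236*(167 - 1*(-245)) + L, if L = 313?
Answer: -96919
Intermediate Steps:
-236*(167 - 1*(-245)) + L = -236*(167 - 1*(-245)) + 313 = -236*(167 + 245) + 313 = -236*412 + 313 = -97232 + 313 = -96919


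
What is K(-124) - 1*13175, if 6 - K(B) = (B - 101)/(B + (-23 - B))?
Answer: -303112/23 ≈ -13179.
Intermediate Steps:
K(B) = 37/23 + B/23 (K(B) = 6 - (B - 101)/(B + (-23 - B)) = 6 - (-101 + B)/(-23) = 6 - (-101 + B)*(-1)/23 = 6 - (101/23 - B/23) = 6 + (-101/23 + B/23) = 37/23 + B/23)
K(-124) - 1*13175 = (37/23 + (1/23)*(-124)) - 1*13175 = (37/23 - 124/23) - 13175 = -87/23 - 13175 = -303112/23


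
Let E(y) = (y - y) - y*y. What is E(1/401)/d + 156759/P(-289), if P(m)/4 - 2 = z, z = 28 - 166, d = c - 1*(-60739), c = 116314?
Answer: -4462975671953371/15487842902432 ≈ -288.16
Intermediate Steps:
d = 177053 (d = 116314 - 1*(-60739) = 116314 + 60739 = 177053)
z = -138
P(m) = -544 (P(m) = 8 + 4*(-138) = 8 - 552 = -544)
E(y) = -y² (E(y) = 0 - y² = -y²)
E(1/401)/d + 156759/P(-289) = -(1/401)²/177053 + 156759/(-544) = -(1/401)²*(1/177053) + 156759*(-1/544) = -1*1/160801*(1/177053) - 156759/544 = -1/160801*1/177053 - 156759/544 = -1/28470299453 - 156759/544 = -4462975671953371/15487842902432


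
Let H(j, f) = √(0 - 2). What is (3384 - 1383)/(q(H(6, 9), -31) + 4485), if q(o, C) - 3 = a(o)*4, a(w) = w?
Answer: 1122561/2517772 - 2001*I*√2/5035544 ≈ 0.44586 - 0.00056197*I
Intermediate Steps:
H(j, f) = I*√2 (H(j, f) = √(-2) = I*√2)
q(o, C) = 3 + 4*o (q(o, C) = 3 + o*4 = 3 + 4*o)
(3384 - 1383)/(q(H(6, 9), -31) + 4485) = (3384 - 1383)/((3 + 4*(I*√2)) + 4485) = 2001/((3 + 4*I*√2) + 4485) = 2001/(4488 + 4*I*√2)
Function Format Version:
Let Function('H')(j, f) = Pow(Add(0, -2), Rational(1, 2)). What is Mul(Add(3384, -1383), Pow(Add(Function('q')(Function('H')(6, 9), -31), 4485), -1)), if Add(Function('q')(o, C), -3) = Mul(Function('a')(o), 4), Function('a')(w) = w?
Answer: Add(Rational(1122561, 2517772), Mul(Rational(-2001, 5035544), I, Pow(2, Rational(1, 2)))) ≈ Add(0.44586, Mul(-0.00056197, I))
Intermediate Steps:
Function('H')(j, f) = Mul(I, Pow(2, Rational(1, 2))) (Function('H')(j, f) = Pow(-2, Rational(1, 2)) = Mul(I, Pow(2, Rational(1, 2))))
Function('q')(o, C) = Add(3, Mul(4, o)) (Function('q')(o, C) = Add(3, Mul(o, 4)) = Add(3, Mul(4, o)))
Mul(Add(3384, -1383), Pow(Add(Function('q')(Function('H')(6, 9), -31), 4485), -1)) = Mul(Add(3384, -1383), Pow(Add(Add(3, Mul(4, Mul(I, Pow(2, Rational(1, 2))))), 4485), -1)) = Mul(2001, Pow(Add(Add(3, Mul(4, I, Pow(2, Rational(1, 2)))), 4485), -1)) = Mul(2001, Pow(Add(4488, Mul(4, I, Pow(2, Rational(1, 2)))), -1))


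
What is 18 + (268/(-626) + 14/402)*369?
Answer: -2665911/20971 ≈ -127.12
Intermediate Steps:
18 + (268/(-626) + 14/402)*369 = 18 + (268*(-1/626) + 14*(1/402))*369 = 18 + (-134/313 + 7/201)*369 = 18 - 24743/62913*369 = 18 - 3043389/20971 = -2665911/20971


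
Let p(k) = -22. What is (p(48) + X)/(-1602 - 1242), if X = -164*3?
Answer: 257/1422 ≈ 0.18073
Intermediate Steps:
X = -492
(p(48) + X)/(-1602 - 1242) = (-22 - 492)/(-1602 - 1242) = -514/(-2844) = -514*(-1/2844) = 257/1422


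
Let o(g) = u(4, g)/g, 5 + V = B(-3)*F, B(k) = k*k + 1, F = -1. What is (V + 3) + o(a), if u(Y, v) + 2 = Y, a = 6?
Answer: -35/3 ≈ -11.667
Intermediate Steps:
B(k) = 1 + k**2 (B(k) = k**2 + 1 = 1 + k**2)
V = -15 (V = -5 + (1 + (-3)**2)*(-1) = -5 + (1 + 9)*(-1) = -5 + 10*(-1) = -5 - 10 = -15)
u(Y, v) = -2 + Y
o(g) = 2/g (o(g) = (-2 + 4)/g = 2/g)
(V + 3) + o(a) = (-15 + 3) + 2/6 = -12 + 2*(1/6) = -12 + 1/3 = -35/3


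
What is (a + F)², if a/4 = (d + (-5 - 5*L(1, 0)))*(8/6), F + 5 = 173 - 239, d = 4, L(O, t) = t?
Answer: 52441/9 ≈ 5826.8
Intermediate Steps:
F = -71 (F = -5 + (173 - 239) = -5 - 66 = -71)
a = -16/3 (a = 4*((4 + (-5 - 5*0))*(8/6)) = 4*((4 + (-5 - 1*0))*(8*(⅙))) = 4*((4 + (-5 + 0))*(4/3)) = 4*((4 - 5)*(4/3)) = 4*(-1*4/3) = 4*(-4/3) = -16/3 ≈ -5.3333)
(a + F)² = (-16/3 - 71)² = (-229/3)² = 52441/9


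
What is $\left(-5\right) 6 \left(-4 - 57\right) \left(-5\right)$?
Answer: $-9150$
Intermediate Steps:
$\left(-5\right) 6 \left(-4 - 57\right) \left(-5\right) = \left(-30\right) \left(-61\right) \left(-5\right) = 1830 \left(-5\right) = -9150$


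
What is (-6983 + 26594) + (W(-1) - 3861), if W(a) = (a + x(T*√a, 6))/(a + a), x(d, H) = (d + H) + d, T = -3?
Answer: 31495/2 + 3*I ≈ 15748.0 + 3.0*I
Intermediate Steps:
x(d, H) = H + 2*d (x(d, H) = (H + d) + d = H + 2*d)
W(a) = (6 + a - 6*√a)/(2*a) (W(a) = (a + (6 + 2*(-3*√a)))/(a + a) = (a + (6 - 6*√a))/((2*a)) = (6 + a - 6*√a)*(1/(2*a)) = (6 + a - 6*√a)/(2*a))
(-6983 + 26594) + (W(-1) - 3861) = (-6983 + 26594) + ((½)*(6 - 1 - 6*I)/(-1) - 3861) = 19611 + ((½)*(-1)*(6 - 1 - 6*I) - 3861) = 19611 + ((½)*(-1)*(5 - 6*I) - 3861) = 19611 + ((-5/2 + 3*I) - 3861) = 19611 + (-7727/2 + 3*I) = 31495/2 + 3*I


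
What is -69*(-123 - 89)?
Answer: 14628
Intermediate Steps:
-69*(-123 - 89) = -69*(-212) = 14628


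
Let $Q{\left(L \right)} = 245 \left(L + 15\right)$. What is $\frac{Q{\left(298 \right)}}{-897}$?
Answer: $- \frac{76685}{897} \approx -85.49$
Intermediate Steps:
$Q{\left(L \right)} = 3675 + 245 L$ ($Q{\left(L \right)} = 245 \left(15 + L\right) = 3675 + 245 L$)
$\frac{Q{\left(298 \right)}}{-897} = \frac{3675 + 245 \cdot 298}{-897} = \left(3675 + 73010\right) \left(- \frac{1}{897}\right) = 76685 \left(- \frac{1}{897}\right) = - \frac{76685}{897}$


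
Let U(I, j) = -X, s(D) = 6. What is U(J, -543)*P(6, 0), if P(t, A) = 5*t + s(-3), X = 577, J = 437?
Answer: -20772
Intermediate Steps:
U(I, j) = -577 (U(I, j) = -1*577 = -577)
P(t, A) = 6 + 5*t (P(t, A) = 5*t + 6 = 6 + 5*t)
U(J, -543)*P(6, 0) = -577*(6 + 5*6) = -577*(6 + 30) = -577*36 = -20772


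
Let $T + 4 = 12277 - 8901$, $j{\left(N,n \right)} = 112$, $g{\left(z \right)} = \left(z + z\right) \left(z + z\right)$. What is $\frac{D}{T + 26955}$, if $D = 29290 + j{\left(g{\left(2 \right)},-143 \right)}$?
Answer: $\frac{29402}{30327} \approx 0.9695$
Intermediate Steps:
$g{\left(z \right)} = 4 z^{2}$ ($g{\left(z \right)} = 2 z 2 z = 4 z^{2}$)
$T = 3372$ ($T = -4 + \left(12277 - 8901\right) = -4 + 3376 = 3372$)
$D = 29402$ ($D = 29290 + 112 = 29402$)
$\frac{D}{T + 26955} = \frac{29402}{3372 + 26955} = \frac{29402}{30327}$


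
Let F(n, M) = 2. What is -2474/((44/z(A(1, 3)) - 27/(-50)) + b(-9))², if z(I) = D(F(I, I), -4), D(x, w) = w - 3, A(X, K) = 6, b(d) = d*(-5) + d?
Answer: -303065000/112126921 ≈ -2.7029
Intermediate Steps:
b(d) = -4*d (b(d) = -5*d + d = -4*d)
D(x, w) = -3 + w
z(I) = -7 (z(I) = -3 - 4 = -7)
-2474/((44/z(A(1, 3)) - 27/(-50)) + b(-9))² = -2474/((44/(-7) - 27/(-50)) - 4*(-9))² = -2474/((44*(-⅐) - 27*(-1/50)) + 36)² = -2474/((-44/7 + 27/50) + 36)² = -2474/(-2011/350 + 36)² = -2474/((10589/350)²) = -2474/112126921/122500 = -2474*122500/112126921 = -303065000/112126921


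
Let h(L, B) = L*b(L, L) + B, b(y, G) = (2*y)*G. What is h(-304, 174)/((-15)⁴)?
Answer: -56188754/50625 ≈ -1109.9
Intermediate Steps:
b(y, G) = 2*G*y
h(L, B) = B + 2*L³ (h(L, B) = L*(2*L*L) + B = L*(2*L²) + B = 2*L³ + B = B + 2*L³)
h(-304, 174)/((-15)⁴) = (174 + 2*(-304)³)/((-15)⁴) = (174 + 2*(-28094464))/50625 = (174 - 56188928)*(1/50625) = -56188754*1/50625 = -56188754/50625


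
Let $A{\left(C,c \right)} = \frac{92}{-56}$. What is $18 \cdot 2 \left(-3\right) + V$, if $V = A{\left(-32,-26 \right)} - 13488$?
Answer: $- \frac{190367}{14} \approx -13598.0$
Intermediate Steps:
$A{\left(C,c \right)} = - \frac{23}{14}$ ($A{\left(C,c \right)} = 92 \left(- \frac{1}{56}\right) = - \frac{23}{14}$)
$V = - \frac{188855}{14}$ ($V = - \frac{23}{14} - 13488 = - \frac{188855}{14} \approx -13490.0$)
$18 \cdot 2 \left(-3\right) + V = 18 \cdot 2 \left(-3\right) - \frac{188855}{14} = 36 \left(-3\right) - \frac{188855}{14} = -108 - \frac{188855}{14} = - \frac{190367}{14}$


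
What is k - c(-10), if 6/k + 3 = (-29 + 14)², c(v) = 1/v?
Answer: 47/370 ≈ 0.12703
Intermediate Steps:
k = 1/37 (k = 6/(-3 + (-29 + 14)²) = 6/(-3 + (-15)²) = 6/(-3 + 225) = 6/222 = 6*(1/222) = 1/37 ≈ 0.027027)
k - c(-10) = 1/37 - 1/(-10) = 1/37 - 1*(-⅒) = 1/37 + ⅒ = 47/370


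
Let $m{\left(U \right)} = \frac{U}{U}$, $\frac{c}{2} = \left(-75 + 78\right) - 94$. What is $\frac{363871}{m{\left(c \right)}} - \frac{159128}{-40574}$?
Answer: $\frac{7381930541}{20287} \approx 3.6388 \cdot 10^{5}$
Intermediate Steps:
$c = -182$ ($c = 2 \left(\left(-75 + 78\right) - 94\right) = 2 \left(3 - 94\right) = 2 \left(-91\right) = -182$)
$m{\left(U \right)} = 1$
$\frac{363871}{m{\left(c \right)}} - \frac{159128}{-40574} = \frac{363871}{1} - \frac{159128}{-40574} = 363871 \cdot 1 - - \frac{79564}{20287} = 363871 + \frac{79564}{20287} = \frac{7381930541}{20287}$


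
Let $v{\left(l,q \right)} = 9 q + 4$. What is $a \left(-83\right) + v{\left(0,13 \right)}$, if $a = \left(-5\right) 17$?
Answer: $7176$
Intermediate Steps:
$a = -85$
$v{\left(l,q \right)} = 4 + 9 q$
$a \left(-83\right) + v{\left(0,13 \right)} = \left(-85\right) \left(-83\right) + \left(4 + 9 \cdot 13\right) = 7055 + \left(4 + 117\right) = 7055 + 121 = 7176$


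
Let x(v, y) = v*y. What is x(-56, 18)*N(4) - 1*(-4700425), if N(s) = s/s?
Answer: 4699417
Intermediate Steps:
N(s) = 1
x(-56, 18)*N(4) - 1*(-4700425) = -56*18*1 - 1*(-4700425) = -1008*1 + 4700425 = -1008 + 4700425 = 4699417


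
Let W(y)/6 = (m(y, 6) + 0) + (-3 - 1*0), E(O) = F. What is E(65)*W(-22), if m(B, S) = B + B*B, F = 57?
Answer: 156978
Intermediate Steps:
E(O) = 57
m(B, S) = B + B²
W(y) = -18 + 6*y*(1 + y) (W(y) = 6*((y*(1 + y) + 0) + (-3 - 1*0)) = 6*(y*(1 + y) + (-3 + 0)) = 6*(y*(1 + y) - 3) = 6*(-3 + y*(1 + y)) = -18 + 6*y*(1 + y))
E(65)*W(-22) = 57*(-18 + 6*(-22)*(1 - 22)) = 57*(-18 + 6*(-22)*(-21)) = 57*(-18 + 2772) = 57*2754 = 156978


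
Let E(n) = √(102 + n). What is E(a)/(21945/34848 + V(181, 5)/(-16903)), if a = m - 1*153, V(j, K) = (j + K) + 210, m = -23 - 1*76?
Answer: 89247840*I*√6/10822319 ≈ 20.2*I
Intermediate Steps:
m = -99 (m = -23 - 76 = -99)
V(j, K) = 210 + K + j (V(j, K) = (K + j) + 210 = 210 + K + j)
a = -252 (a = -99 - 1*153 = -99 - 153 = -252)
E(a)/(21945/34848 + V(181, 5)/(-16903)) = √(102 - 252)/(21945/34848 + (210 + 5 + 181)/(-16903)) = √(-150)/(21945*(1/34848) + 396*(-1/16903)) = (5*I*√6)/(665/1056 - 396/16903) = (5*I*√6)/(10822319/17849568) = (5*I*√6)*(17849568/10822319) = 89247840*I*√6/10822319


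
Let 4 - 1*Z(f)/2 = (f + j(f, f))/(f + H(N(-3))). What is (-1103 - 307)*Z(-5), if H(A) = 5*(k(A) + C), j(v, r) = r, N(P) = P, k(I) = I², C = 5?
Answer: -152280/13 ≈ -11714.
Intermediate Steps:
H(A) = 25 + 5*A² (H(A) = 5*(A² + 5) = 5*(5 + A²) = 25 + 5*A²)
Z(f) = 8 - 4*f/(70 + f) (Z(f) = 8 - 2*(f + f)/(f + (25 + 5*(-3)²)) = 8 - 2*2*f/(f + (25 + 5*9)) = 8 - 2*2*f/(f + (25 + 45)) = 8 - 2*2*f/(f + 70) = 8 - 2*2*f/(70 + f) = 8 - 4*f/(70 + f))
(-1103 - 307)*Z(-5) = (-1103 - 307)*(4*(140 - 5)/(70 - 5)) = -5640*135/65 = -1410*108/13 = -152280/13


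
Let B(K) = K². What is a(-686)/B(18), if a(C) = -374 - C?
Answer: 26/27 ≈ 0.96296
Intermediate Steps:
a(-686)/B(18) = (-374 - 1*(-686))/(18²) = (-374 + 686)/324 = 312*(1/324) = 26/27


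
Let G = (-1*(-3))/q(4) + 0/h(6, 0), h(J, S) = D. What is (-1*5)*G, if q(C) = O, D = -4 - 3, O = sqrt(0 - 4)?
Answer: 15*I/2 ≈ 7.5*I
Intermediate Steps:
O = 2*I (O = sqrt(-4) = 2*I ≈ 2.0*I)
D = -7
h(J, S) = -7
q(C) = 2*I
G = -3*I/2 (G = (-1*(-3))/((2*I)) + 0/(-7) = 3*(-I/2) + 0*(-1/7) = -3*I/2 + 0 = -3*I/2 ≈ -1.5*I)
(-1*5)*G = (-1*5)*(-3*I/2) = -(-15)*I/2 = 15*I/2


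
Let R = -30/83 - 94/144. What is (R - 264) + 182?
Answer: -496093/5976 ≈ -83.014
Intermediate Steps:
R = -6061/5976 (R = -30*1/83 - 94*1/144 = -30/83 - 47/72 = -6061/5976 ≈ -1.0142)
(R - 264) + 182 = (-6061/5976 - 264) + 182 = -1583725/5976 + 182 = -496093/5976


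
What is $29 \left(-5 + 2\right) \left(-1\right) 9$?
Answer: $783$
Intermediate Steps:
$29 \left(-5 + 2\right) \left(-1\right) 9 = 29 \left(\left(-3\right) \left(-1\right)\right) 9 = 29 \cdot 3 \cdot 9 = 87 \cdot 9 = 783$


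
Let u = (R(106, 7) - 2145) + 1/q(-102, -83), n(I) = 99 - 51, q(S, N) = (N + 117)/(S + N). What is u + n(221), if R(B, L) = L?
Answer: -71245/34 ≈ -2095.4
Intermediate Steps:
q(S, N) = (117 + N)/(N + S)
n(I) = 48
u = -72877/34 (u = (7 - 2145) + 1/((117 - 83)/(-83 - 102)) = -2138 + 1/(34/(-185)) = -2138 + 1/(-1/185*34) = -2138 + 1/(-34/185) = -2138 - 185/34 = -72877/34 ≈ -2143.4)
u + n(221) = -72877/34 + 48 = -71245/34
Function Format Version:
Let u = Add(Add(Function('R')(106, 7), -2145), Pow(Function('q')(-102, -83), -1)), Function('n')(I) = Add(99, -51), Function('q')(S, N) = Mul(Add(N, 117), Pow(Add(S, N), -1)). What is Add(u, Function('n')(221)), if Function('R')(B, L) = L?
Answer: Rational(-71245, 34) ≈ -2095.4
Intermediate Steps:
Function('q')(S, N) = Mul(Pow(Add(N, S), -1), Add(117, N)) (Function('q')(S, N) = Mul(Add(117, N), Pow(Add(N, S), -1)) = Mul(Pow(Add(N, S), -1), Add(117, N)))
Function('n')(I) = 48
u = Rational(-72877, 34) (u = Add(Add(7, -2145), Pow(Mul(Pow(Add(-83, -102), -1), Add(117, -83)), -1)) = Add(-2138, Pow(Mul(Pow(-185, -1), 34), -1)) = Add(-2138, Pow(Mul(Rational(-1, 185), 34), -1)) = Add(-2138, Pow(Rational(-34, 185), -1)) = Add(-2138, Rational(-185, 34)) = Rational(-72877, 34) ≈ -2143.4)
Add(u, Function('n')(221)) = Add(Rational(-72877, 34), 48) = Rational(-71245, 34)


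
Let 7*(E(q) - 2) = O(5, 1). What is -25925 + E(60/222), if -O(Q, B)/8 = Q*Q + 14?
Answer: -181773/7 ≈ -25968.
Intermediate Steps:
O(Q, B) = -112 - 8*Q**2 (O(Q, B) = -8*(Q*Q + 14) = -8*(Q**2 + 14) = -8*(14 + Q**2) = -112 - 8*Q**2)
E(q) = -298/7 (E(q) = 2 + (-112 - 8*5**2)/7 = 2 + (-112 - 8*25)/7 = 2 + (-112 - 200)/7 = 2 + (1/7)*(-312) = 2 - 312/7 = -298/7)
-25925 + E(60/222) = -25925 - 298/7 = -181773/7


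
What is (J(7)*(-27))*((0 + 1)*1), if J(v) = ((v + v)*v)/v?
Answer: -378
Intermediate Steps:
J(v) = 2*v (J(v) = ((2*v)*v)/v = (2*v**2)/v = 2*v)
(J(7)*(-27))*((0 + 1)*1) = ((2*7)*(-27))*((0 + 1)*1) = (14*(-27))*(1*1) = -378*1 = -378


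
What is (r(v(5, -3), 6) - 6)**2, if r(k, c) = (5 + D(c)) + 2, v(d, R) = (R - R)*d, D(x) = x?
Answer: 49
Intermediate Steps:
v(d, R) = 0 (v(d, R) = 0*d = 0)
r(k, c) = 7 + c (r(k, c) = (5 + c) + 2 = 7 + c)
(r(v(5, -3), 6) - 6)**2 = ((7 + 6) - 6)**2 = (13 - 6)**2 = 7**2 = 49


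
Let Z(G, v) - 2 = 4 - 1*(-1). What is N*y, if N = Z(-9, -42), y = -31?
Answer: -217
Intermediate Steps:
Z(G, v) = 7 (Z(G, v) = 2 + (4 - 1*(-1)) = 2 + (4 + 1) = 2 + 5 = 7)
N = 7
N*y = 7*(-31) = -217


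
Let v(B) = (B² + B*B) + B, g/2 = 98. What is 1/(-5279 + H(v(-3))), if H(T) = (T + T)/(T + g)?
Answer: -211/1113839 ≈ -0.00018943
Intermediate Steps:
g = 196 (g = 2*98 = 196)
v(B) = B + 2*B² (v(B) = (B² + B²) + B = 2*B² + B = B + 2*B²)
H(T) = 2*T/(196 + T) (H(T) = (T + T)/(T + 196) = (2*T)/(196 + T) = 2*T/(196 + T))
1/(-5279 + H(v(-3))) = 1/(-5279 + 2*(-3*(1 + 2*(-3)))/(196 - 3*(1 + 2*(-3)))) = 1/(-5279 + 2*(-3*(1 - 6))/(196 - 3*(1 - 6))) = 1/(-5279 + 2*(-3*(-5))/(196 - 3*(-5))) = 1/(-5279 + 2*15/(196 + 15)) = 1/(-5279 + 2*15/211) = 1/(-5279 + 2*15*(1/211)) = 1/(-5279 + 30/211) = 1/(-1113839/211) = -211/1113839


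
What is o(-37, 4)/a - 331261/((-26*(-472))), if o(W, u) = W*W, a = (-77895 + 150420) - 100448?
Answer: -9266601271/342671056 ≈ -27.042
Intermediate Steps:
a = -27923 (a = 72525 - 100448 = -27923)
o(W, u) = W²
o(-37, 4)/a - 331261/((-26*(-472))) = (-37)²/(-27923) - 331261/((-26*(-472))) = 1369*(-1/27923) - 331261/12272 = -1369/27923 - 331261*1/12272 = -1369/27923 - 331261/12272 = -9266601271/342671056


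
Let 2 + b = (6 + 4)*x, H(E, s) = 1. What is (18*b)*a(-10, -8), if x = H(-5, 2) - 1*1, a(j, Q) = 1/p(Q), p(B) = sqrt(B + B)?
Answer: 9*I ≈ 9.0*I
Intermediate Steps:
p(B) = sqrt(2)*sqrt(B) (p(B) = sqrt(2*B) = sqrt(2)*sqrt(B))
a(j, Q) = sqrt(2)/(2*sqrt(Q)) (a(j, Q) = 1/(sqrt(2)*sqrt(Q)) = sqrt(2)/(2*sqrt(Q)))
x = 0 (x = 1 - 1*1 = 1 - 1 = 0)
b = -2 (b = -2 + (6 + 4)*0 = -2 + 10*0 = -2 + 0 = -2)
(18*b)*a(-10, -8) = (18*(-2))*(sqrt(2)/(2*sqrt(-8))) = -18*sqrt(2)*(-I*sqrt(2)/4) = -(-9)*I = 9*I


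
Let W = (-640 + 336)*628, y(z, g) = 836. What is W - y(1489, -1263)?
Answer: -191748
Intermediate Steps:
W = -190912 (W = -304*628 = -190912)
W - y(1489, -1263) = -190912 - 1*836 = -190912 - 836 = -191748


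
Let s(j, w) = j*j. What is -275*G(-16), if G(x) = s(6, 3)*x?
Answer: 158400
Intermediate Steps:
s(j, w) = j²
G(x) = 36*x (G(x) = 6²*x = 36*x)
-275*G(-16) = -9900*(-16) = -275*(-576) = 158400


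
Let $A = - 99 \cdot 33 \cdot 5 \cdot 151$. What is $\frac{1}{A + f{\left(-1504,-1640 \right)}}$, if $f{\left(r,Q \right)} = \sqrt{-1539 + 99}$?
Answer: $- \frac{54813}{135200923637} - \frac{4 i \sqrt{10}}{2028013854555} \approx -4.0542 \cdot 10^{-7} - 6.2372 \cdot 10^{-12} i$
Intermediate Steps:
$A = -2466585$ ($A = \left(-99\right) 165 \cdot 151 = \left(-16335\right) 151 = -2466585$)
$f{\left(r,Q \right)} = 12 i \sqrt{10}$ ($f{\left(r,Q \right)} = \sqrt{-1440} = 12 i \sqrt{10}$)
$\frac{1}{A + f{\left(-1504,-1640 \right)}} = \frac{1}{-2466585 + 12 i \sqrt{10}}$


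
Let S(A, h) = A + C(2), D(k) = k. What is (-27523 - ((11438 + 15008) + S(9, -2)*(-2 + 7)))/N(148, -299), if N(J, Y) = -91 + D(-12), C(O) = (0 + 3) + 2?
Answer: 54039/103 ≈ 524.65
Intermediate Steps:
C(O) = 5 (C(O) = 3 + 2 = 5)
S(A, h) = 5 + A (S(A, h) = A + 5 = 5 + A)
N(J, Y) = -103 (N(J, Y) = -91 - 12 = -103)
(-27523 - ((11438 + 15008) + S(9, -2)*(-2 + 7)))/N(148, -299) = (-27523 - ((11438 + 15008) + (5 + 9)*(-2 + 7)))/(-103) = (-27523 - (26446 + 14*5))*(-1/103) = (-27523 - (26446 + 70))*(-1/103) = (-27523 - 1*26516)*(-1/103) = (-27523 - 26516)*(-1/103) = -54039*(-1/103) = 54039/103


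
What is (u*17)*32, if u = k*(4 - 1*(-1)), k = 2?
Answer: 5440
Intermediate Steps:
u = 10 (u = 2*(4 - 1*(-1)) = 2*(4 + 1) = 2*5 = 10)
(u*17)*32 = (10*17)*32 = 170*32 = 5440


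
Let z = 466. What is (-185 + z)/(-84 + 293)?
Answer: 281/209 ≈ 1.3445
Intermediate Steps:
(-185 + z)/(-84 + 293) = (-185 + 466)/(-84 + 293) = 281/209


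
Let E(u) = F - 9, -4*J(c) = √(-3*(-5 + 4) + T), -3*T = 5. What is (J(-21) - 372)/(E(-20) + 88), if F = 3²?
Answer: -93/22 - √3/528 ≈ -4.2306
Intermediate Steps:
T = -5/3 (T = -⅓*5 = -5/3 ≈ -1.6667)
F = 9
J(c) = -√3/6 (J(c) = -√(-3*(-5 + 4) - 5/3)/4 = -√(-3*(-1) - 5/3)/4 = -√(3 - 5/3)/4 = -√3/6)
E(u) = 0 (E(u) = 9 - 9 = 0)
(J(-21) - 372)/(E(-20) + 88) = (-√3/6 - 372)/(0 + 88) = (-372 - √3/6)/88 = (-372 - √3/6)*(1/88) = -93/22 - √3/528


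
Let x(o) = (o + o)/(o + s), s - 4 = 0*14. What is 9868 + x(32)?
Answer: 88828/9 ≈ 9869.8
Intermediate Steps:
s = 4 (s = 4 + 0*14 = 4 + 0 = 4)
x(o) = 2*o/(4 + o) (x(o) = (o + o)/(o + 4) = (2*o)/(4 + o) = 2*o/(4 + o))
9868 + x(32) = 9868 + 2*32/(4 + 32) = 9868 + 2*32/36 = 9868 + 2*32*(1/36) = 9868 + 16/9 = 88828/9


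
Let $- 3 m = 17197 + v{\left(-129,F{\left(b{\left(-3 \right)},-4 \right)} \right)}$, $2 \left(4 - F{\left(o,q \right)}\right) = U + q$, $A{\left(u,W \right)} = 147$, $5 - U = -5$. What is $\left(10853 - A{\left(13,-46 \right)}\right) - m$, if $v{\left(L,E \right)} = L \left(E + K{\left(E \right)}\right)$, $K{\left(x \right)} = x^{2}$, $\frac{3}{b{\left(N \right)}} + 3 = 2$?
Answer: $\frac{49057}{3} \approx 16352.0$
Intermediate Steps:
$U = 10$ ($U = 5 - -5 = 5 + 5 = 10$)
$b{\left(N \right)} = -3$ ($b{\left(N \right)} = \frac{3}{-3 + 2} = \frac{3}{-1} = 3 \left(-1\right) = -3$)
$F{\left(o,q \right)} = -1 - \frac{q}{2}$ ($F{\left(o,q \right)} = 4 - \frac{10 + q}{2} = 4 - \left(5 + \frac{q}{2}\right) = -1 - \frac{q}{2}$)
$v{\left(L,E \right)} = L \left(E + E^{2}\right)$
$m = - \frac{16939}{3}$ ($m = - \frac{17197 + \left(-1 - -2\right) \left(-129\right) \left(1 - -1\right)}{3} = - \frac{17197 + \left(-1 + 2\right) \left(-129\right) \left(1 + \left(-1 + 2\right)\right)}{3} = - \frac{17197 + 1 \left(-129\right) \left(1 + 1\right)}{3} = - \frac{17197 + 1 \left(-129\right) 2}{3} = - \frac{17197 - 258}{3} = \left(- \frac{1}{3}\right) 16939 = - \frac{16939}{3} \approx -5646.3$)
$\left(10853 - A{\left(13,-46 \right)}\right) - m = \left(10853 - 147\right) - - \frac{16939}{3} = \left(10853 - 147\right) + \frac{16939}{3} = 10706 + \frac{16939}{3} = \frac{49057}{3}$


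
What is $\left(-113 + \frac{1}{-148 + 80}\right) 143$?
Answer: $- \frac{1098955}{68} \approx -16161.0$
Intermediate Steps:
$\left(-113 + \frac{1}{-148 + 80}\right) 143 = \left(-113 + \frac{1}{-68}\right) 143 = \left(-113 - \frac{1}{68}\right) 143 = \left(- \frac{7685}{68}\right) 143 = - \frac{1098955}{68}$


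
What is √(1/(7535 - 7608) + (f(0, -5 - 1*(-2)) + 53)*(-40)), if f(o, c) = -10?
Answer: I*√9165953/73 ≈ 41.473*I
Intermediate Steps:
√(1/(7535 - 7608) + (f(0, -5 - 1*(-2)) + 53)*(-40)) = √(1/(7535 - 7608) + (-10 + 53)*(-40)) = √(1/(-73) + 43*(-40)) = √(-1/73 - 1720) = √(-125561/73) = I*√9165953/73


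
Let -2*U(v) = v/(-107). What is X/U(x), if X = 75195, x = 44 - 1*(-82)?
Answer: 893985/7 ≈ 1.2771e+5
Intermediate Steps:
x = 126 (x = 44 + 82 = 126)
U(v) = v/214 (U(v) = -v/(2*(-107)) = -v*(-1)/(2*107) = -(-1)*v/214 = v/214)
X/U(x) = 75195/(((1/214)*126)) = 75195/(63/107) = 75195*(107/63) = 893985/7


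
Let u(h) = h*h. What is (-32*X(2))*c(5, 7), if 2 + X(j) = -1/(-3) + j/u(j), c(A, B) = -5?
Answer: -560/3 ≈ -186.67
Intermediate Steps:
u(h) = h²
X(j) = -5/3 + 1/j (X(j) = -2 + (-1/(-3) + j/(j²)) = -2 + (-1*(-⅓) + j/j²) = -2 + (⅓ + 1/j) = -5/3 + 1/j)
(-32*X(2))*c(5, 7) = -32*(-5/3 + 1/2)*(-5) = -32*(-5/3 + ½)*(-5) = -32*(-7/6)*(-5) = (112/3)*(-5) = -560/3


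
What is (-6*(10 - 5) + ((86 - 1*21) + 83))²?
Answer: 13924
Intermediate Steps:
(-6*(10 - 5) + ((86 - 1*21) + 83))² = (-6*5 + ((86 - 21) + 83))² = (-30 + (65 + 83))² = (-30 + 148)² = 118² = 13924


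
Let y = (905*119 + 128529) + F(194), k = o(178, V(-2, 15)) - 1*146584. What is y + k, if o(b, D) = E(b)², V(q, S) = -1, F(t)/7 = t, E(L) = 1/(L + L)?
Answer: 11532722529/126736 ≈ 90998.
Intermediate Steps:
E(L) = 1/(2*L)
F(t) = 7*t
o(b, D) = 1/(4*b²) (o(b, D) = (1/(2*b))² = 1/(4*b²))
k = -18577469823/126736 (k = (¼)/178² - 1*146584 = (¼)*(1/31684) - 146584 = 1/126736 - 146584 = -18577469823/126736 ≈ -1.4658e+5)
y = 237582 (y = (905*119 + 128529) + 7*194 = (107695 + 128529) + 1358 = 236224 + 1358 = 237582)
y + k = 237582 - 18577469823/126736 = 11532722529/126736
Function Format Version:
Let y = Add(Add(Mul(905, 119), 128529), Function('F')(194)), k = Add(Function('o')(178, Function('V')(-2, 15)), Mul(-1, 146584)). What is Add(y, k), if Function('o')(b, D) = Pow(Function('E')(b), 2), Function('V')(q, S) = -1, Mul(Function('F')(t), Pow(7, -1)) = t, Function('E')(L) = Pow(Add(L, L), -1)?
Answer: Rational(11532722529, 126736) ≈ 90998.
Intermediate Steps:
Function('E')(L) = Mul(Rational(1, 2), Pow(L, -1)) (Function('E')(L) = Pow(Mul(2, L), -1) = Mul(Rational(1, 2), Pow(L, -1)))
Function('F')(t) = Mul(7, t)
Function('o')(b, D) = Mul(Rational(1, 4), Pow(b, -2)) (Function('o')(b, D) = Pow(Mul(Rational(1, 2), Pow(b, -1)), 2) = Mul(Rational(1, 4), Pow(b, -2)))
k = Rational(-18577469823, 126736) (k = Add(Mul(Rational(1, 4), Pow(178, -2)), Mul(-1, 146584)) = Add(Mul(Rational(1, 4), Rational(1, 31684)), -146584) = Add(Rational(1, 126736), -146584) = Rational(-18577469823, 126736) ≈ -1.4658e+5)
y = 237582 (y = Add(Add(Mul(905, 119), 128529), Mul(7, 194)) = Add(Add(107695, 128529), 1358) = Add(236224, 1358) = 237582)
Add(y, k) = Add(237582, Rational(-18577469823, 126736)) = Rational(11532722529, 126736)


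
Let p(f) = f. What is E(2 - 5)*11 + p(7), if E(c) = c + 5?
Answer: 29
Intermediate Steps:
E(c) = 5 + c
E(2 - 5)*11 + p(7) = (5 + (2 - 5))*11 + 7 = (5 - 3)*11 + 7 = 2*11 + 7 = 22 + 7 = 29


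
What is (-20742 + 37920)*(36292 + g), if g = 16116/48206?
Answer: 15026526513852/24103 ≈ 6.2343e+8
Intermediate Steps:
g = 8058/24103 (g = 16116*(1/48206) = 8058/24103 ≈ 0.33432)
(-20742 + 37920)*(36292 + g) = (-20742 + 37920)*(36292 + 8058/24103) = 17178*(874754134/24103) = 15026526513852/24103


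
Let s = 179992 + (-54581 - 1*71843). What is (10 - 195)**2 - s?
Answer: -19343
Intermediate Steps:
s = 53568 (s = 179992 + (-54581 - 71843) = 179992 - 126424 = 53568)
(10 - 195)**2 - s = (10 - 195)**2 - 1*53568 = (-185)**2 - 53568 = 34225 - 53568 = -19343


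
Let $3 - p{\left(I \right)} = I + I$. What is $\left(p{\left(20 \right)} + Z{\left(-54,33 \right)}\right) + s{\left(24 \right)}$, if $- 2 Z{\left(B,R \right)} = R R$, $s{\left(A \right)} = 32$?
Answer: $- \frac{1099}{2} \approx -549.5$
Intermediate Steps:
$p{\left(I \right)} = 3 - 2 I$ ($p{\left(I \right)} = 3 - \left(I + I\right) = 3 - 2 I$)
$Z{\left(B,R \right)} = - \frac{R^{2}}{2}$ ($Z{\left(B,R \right)} = - \frac{R R}{2} = - \frac{R^{2}}{2}$)
$\left(p{\left(20 \right)} + Z{\left(-54,33 \right)}\right) + s{\left(24 \right)} = \left(\left(3 - 40\right) - \frac{33^{2}}{2}\right) + 32 = \left(\left(3 - 40\right) - \frac{1089}{2}\right) + 32 = \left(-37 - \frac{1089}{2}\right) + 32 = - \frac{1163}{2} + 32 = - \frac{1099}{2}$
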